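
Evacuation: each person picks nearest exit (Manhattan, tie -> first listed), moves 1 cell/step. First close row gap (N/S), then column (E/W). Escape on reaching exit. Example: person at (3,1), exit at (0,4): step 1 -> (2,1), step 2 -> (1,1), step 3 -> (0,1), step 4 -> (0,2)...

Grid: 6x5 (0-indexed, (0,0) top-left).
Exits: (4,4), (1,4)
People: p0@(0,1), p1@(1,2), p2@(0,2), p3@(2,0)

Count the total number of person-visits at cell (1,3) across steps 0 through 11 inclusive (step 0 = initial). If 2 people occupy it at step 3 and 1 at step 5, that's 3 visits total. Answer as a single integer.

Step 0: p0@(0,1) p1@(1,2) p2@(0,2) p3@(2,0) -> at (1,3): 0 [-], cum=0
Step 1: p0@(1,1) p1@(1,3) p2@(1,2) p3@(1,0) -> at (1,3): 1 [p1], cum=1
Step 2: p0@(1,2) p1@ESC p2@(1,3) p3@(1,1) -> at (1,3): 1 [p2], cum=2
Step 3: p0@(1,3) p1@ESC p2@ESC p3@(1,2) -> at (1,3): 1 [p0], cum=3
Step 4: p0@ESC p1@ESC p2@ESC p3@(1,3) -> at (1,3): 1 [p3], cum=4
Step 5: p0@ESC p1@ESC p2@ESC p3@ESC -> at (1,3): 0 [-], cum=4
Total visits = 4

Answer: 4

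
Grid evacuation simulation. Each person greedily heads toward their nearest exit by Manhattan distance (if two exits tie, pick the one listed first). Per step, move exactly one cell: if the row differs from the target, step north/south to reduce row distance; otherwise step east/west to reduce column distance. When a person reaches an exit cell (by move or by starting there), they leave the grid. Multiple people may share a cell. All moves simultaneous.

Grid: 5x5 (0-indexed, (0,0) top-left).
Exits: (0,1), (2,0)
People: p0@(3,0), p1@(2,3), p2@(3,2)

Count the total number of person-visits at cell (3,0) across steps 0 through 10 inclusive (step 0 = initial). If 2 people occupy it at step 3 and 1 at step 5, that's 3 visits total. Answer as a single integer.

Step 0: p0@(3,0) p1@(2,3) p2@(3,2) -> at (3,0): 1 [p0], cum=1
Step 1: p0@ESC p1@(2,2) p2@(2,2) -> at (3,0): 0 [-], cum=1
Step 2: p0@ESC p1@(2,1) p2@(2,1) -> at (3,0): 0 [-], cum=1
Step 3: p0@ESC p1@ESC p2@ESC -> at (3,0): 0 [-], cum=1
Total visits = 1

Answer: 1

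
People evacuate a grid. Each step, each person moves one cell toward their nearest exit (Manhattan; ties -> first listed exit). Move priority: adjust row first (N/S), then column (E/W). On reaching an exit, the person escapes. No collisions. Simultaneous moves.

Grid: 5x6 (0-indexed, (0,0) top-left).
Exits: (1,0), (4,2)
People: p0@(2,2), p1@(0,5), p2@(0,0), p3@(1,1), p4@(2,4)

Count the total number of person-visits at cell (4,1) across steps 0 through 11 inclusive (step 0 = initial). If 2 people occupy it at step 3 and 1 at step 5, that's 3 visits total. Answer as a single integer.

Answer: 0

Derivation:
Step 0: p0@(2,2) p1@(0,5) p2@(0,0) p3@(1,1) p4@(2,4) -> at (4,1): 0 [-], cum=0
Step 1: p0@(3,2) p1@(1,5) p2@ESC p3@ESC p4@(3,4) -> at (4,1): 0 [-], cum=0
Step 2: p0@ESC p1@(1,4) p2@ESC p3@ESC p4@(4,4) -> at (4,1): 0 [-], cum=0
Step 3: p0@ESC p1@(1,3) p2@ESC p3@ESC p4@(4,3) -> at (4,1): 0 [-], cum=0
Step 4: p0@ESC p1@(1,2) p2@ESC p3@ESC p4@ESC -> at (4,1): 0 [-], cum=0
Step 5: p0@ESC p1@(1,1) p2@ESC p3@ESC p4@ESC -> at (4,1): 0 [-], cum=0
Step 6: p0@ESC p1@ESC p2@ESC p3@ESC p4@ESC -> at (4,1): 0 [-], cum=0
Total visits = 0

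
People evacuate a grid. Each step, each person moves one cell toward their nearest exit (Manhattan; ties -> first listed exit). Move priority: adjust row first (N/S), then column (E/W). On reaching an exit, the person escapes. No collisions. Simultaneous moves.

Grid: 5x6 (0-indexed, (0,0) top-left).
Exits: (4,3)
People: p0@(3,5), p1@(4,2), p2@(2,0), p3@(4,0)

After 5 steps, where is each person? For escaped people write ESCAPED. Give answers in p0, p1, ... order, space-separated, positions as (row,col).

Step 1: p0:(3,5)->(4,5) | p1:(4,2)->(4,3)->EXIT | p2:(2,0)->(3,0) | p3:(4,0)->(4,1)
Step 2: p0:(4,5)->(4,4) | p1:escaped | p2:(3,0)->(4,0) | p3:(4,1)->(4,2)
Step 3: p0:(4,4)->(4,3)->EXIT | p1:escaped | p2:(4,0)->(4,1) | p3:(4,2)->(4,3)->EXIT
Step 4: p0:escaped | p1:escaped | p2:(4,1)->(4,2) | p3:escaped
Step 5: p0:escaped | p1:escaped | p2:(4,2)->(4,3)->EXIT | p3:escaped

ESCAPED ESCAPED ESCAPED ESCAPED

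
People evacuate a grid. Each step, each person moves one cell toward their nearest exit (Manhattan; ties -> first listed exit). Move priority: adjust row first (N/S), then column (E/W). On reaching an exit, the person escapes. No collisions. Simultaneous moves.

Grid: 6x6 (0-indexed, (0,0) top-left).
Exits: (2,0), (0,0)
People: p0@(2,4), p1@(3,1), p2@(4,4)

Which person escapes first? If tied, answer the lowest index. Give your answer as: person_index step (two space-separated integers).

Answer: 1 2

Derivation:
Step 1: p0:(2,4)->(2,3) | p1:(3,1)->(2,1) | p2:(4,4)->(3,4)
Step 2: p0:(2,3)->(2,2) | p1:(2,1)->(2,0)->EXIT | p2:(3,4)->(2,4)
Step 3: p0:(2,2)->(2,1) | p1:escaped | p2:(2,4)->(2,3)
Step 4: p0:(2,1)->(2,0)->EXIT | p1:escaped | p2:(2,3)->(2,2)
Step 5: p0:escaped | p1:escaped | p2:(2,2)->(2,1)
Step 6: p0:escaped | p1:escaped | p2:(2,1)->(2,0)->EXIT
Exit steps: [4, 2, 6]
First to escape: p1 at step 2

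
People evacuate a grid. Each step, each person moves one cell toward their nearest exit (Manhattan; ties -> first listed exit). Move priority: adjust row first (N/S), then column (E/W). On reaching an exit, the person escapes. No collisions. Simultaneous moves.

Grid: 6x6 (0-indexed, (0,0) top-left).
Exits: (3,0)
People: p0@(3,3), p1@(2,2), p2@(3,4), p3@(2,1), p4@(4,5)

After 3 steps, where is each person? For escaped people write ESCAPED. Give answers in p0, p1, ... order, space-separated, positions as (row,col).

Step 1: p0:(3,3)->(3,2) | p1:(2,2)->(3,2) | p2:(3,4)->(3,3) | p3:(2,1)->(3,1) | p4:(4,5)->(3,5)
Step 2: p0:(3,2)->(3,1) | p1:(3,2)->(3,1) | p2:(3,3)->(3,2) | p3:(3,1)->(3,0)->EXIT | p4:(3,5)->(3,4)
Step 3: p0:(3,1)->(3,0)->EXIT | p1:(3,1)->(3,0)->EXIT | p2:(3,2)->(3,1) | p3:escaped | p4:(3,4)->(3,3)

ESCAPED ESCAPED (3,1) ESCAPED (3,3)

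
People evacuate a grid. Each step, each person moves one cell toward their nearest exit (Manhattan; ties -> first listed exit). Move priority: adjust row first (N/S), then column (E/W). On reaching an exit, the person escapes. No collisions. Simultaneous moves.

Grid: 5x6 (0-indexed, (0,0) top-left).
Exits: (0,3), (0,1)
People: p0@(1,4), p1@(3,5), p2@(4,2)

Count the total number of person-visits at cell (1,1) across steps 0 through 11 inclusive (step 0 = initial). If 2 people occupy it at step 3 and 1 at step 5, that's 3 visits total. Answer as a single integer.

Answer: 0

Derivation:
Step 0: p0@(1,4) p1@(3,5) p2@(4,2) -> at (1,1): 0 [-], cum=0
Step 1: p0@(0,4) p1@(2,5) p2@(3,2) -> at (1,1): 0 [-], cum=0
Step 2: p0@ESC p1@(1,5) p2@(2,2) -> at (1,1): 0 [-], cum=0
Step 3: p0@ESC p1@(0,5) p2@(1,2) -> at (1,1): 0 [-], cum=0
Step 4: p0@ESC p1@(0,4) p2@(0,2) -> at (1,1): 0 [-], cum=0
Step 5: p0@ESC p1@ESC p2@ESC -> at (1,1): 0 [-], cum=0
Total visits = 0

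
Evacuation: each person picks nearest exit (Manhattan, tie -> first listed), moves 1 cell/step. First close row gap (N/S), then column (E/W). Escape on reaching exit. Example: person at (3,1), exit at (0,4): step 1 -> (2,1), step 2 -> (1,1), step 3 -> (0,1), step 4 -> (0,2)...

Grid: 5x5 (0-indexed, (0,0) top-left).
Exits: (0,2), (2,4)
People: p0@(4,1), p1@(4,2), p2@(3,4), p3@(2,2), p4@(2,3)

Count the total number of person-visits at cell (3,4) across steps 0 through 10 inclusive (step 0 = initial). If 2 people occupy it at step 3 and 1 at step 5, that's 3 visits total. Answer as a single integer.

Step 0: p0@(4,1) p1@(4,2) p2@(3,4) p3@(2,2) p4@(2,3) -> at (3,4): 1 [p2], cum=1
Step 1: p0@(3,1) p1@(3,2) p2@ESC p3@(1,2) p4@ESC -> at (3,4): 0 [-], cum=1
Step 2: p0@(2,1) p1@(2,2) p2@ESC p3@ESC p4@ESC -> at (3,4): 0 [-], cum=1
Step 3: p0@(1,1) p1@(1,2) p2@ESC p3@ESC p4@ESC -> at (3,4): 0 [-], cum=1
Step 4: p0@(0,1) p1@ESC p2@ESC p3@ESC p4@ESC -> at (3,4): 0 [-], cum=1
Step 5: p0@ESC p1@ESC p2@ESC p3@ESC p4@ESC -> at (3,4): 0 [-], cum=1
Total visits = 1

Answer: 1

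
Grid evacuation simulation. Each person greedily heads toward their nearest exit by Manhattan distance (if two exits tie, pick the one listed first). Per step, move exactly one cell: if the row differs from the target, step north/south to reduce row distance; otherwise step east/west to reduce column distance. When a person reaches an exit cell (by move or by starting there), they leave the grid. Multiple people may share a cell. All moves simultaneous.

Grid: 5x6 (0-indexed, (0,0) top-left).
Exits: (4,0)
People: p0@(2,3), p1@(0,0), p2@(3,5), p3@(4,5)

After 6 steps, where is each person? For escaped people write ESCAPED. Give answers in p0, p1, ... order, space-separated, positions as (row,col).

Step 1: p0:(2,3)->(3,3) | p1:(0,0)->(1,0) | p2:(3,5)->(4,5) | p3:(4,5)->(4,4)
Step 2: p0:(3,3)->(4,3) | p1:(1,0)->(2,0) | p2:(4,5)->(4,4) | p3:(4,4)->(4,3)
Step 3: p0:(4,3)->(4,2) | p1:(2,0)->(3,0) | p2:(4,4)->(4,3) | p3:(4,3)->(4,2)
Step 4: p0:(4,2)->(4,1) | p1:(3,0)->(4,0)->EXIT | p2:(4,3)->(4,2) | p3:(4,2)->(4,1)
Step 5: p0:(4,1)->(4,0)->EXIT | p1:escaped | p2:(4,2)->(4,1) | p3:(4,1)->(4,0)->EXIT
Step 6: p0:escaped | p1:escaped | p2:(4,1)->(4,0)->EXIT | p3:escaped

ESCAPED ESCAPED ESCAPED ESCAPED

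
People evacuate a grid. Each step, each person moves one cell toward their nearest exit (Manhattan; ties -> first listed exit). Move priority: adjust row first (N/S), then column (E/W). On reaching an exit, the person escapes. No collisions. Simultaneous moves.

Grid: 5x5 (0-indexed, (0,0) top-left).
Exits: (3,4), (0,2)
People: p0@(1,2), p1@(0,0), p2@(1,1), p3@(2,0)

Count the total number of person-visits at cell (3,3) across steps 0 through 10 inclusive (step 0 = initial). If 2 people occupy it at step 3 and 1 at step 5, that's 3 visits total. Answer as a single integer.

Answer: 0

Derivation:
Step 0: p0@(1,2) p1@(0,0) p2@(1,1) p3@(2,0) -> at (3,3): 0 [-], cum=0
Step 1: p0@ESC p1@(0,1) p2@(0,1) p3@(1,0) -> at (3,3): 0 [-], cum=0
Step 2: p0@ESC p1@ESC p2@ESC p3@(0,0) -> at (3,3): 0 [-], cum=0
Step 3: p0@ESC p1@ESC p2@ESC p3@(0,1) -> at (3,3): 0 [-], cum=0
Step 4: p0@ESC p1@ESC p2@ESC p3@ESC -> at (3,3): 0 [-], cum=0
Total visits = 0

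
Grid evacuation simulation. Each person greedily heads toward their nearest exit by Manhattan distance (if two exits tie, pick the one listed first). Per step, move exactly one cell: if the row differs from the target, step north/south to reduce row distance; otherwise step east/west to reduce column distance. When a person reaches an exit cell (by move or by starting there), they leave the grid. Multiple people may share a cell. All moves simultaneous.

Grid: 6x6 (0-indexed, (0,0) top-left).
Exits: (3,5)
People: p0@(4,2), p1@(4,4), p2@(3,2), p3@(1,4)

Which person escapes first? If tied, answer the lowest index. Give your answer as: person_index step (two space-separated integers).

Step 1: p0:(4,2)->(3,2) | p1:(4,4)->(3,4) | p2:(3,2)->(3,3) | p3:(1,4)->(2,4)
Step 2: p0:(3,2)->(3,3) | p1:(3,4)->(3,5)->EXIT | p2:(3,3)->(3,4) | p3:(2,4)->(3,4)
Step 3: p0:(3,3)->(3,4) | p1:escaped | p2:(3,4)->(3,5)->EXIT | p3:(3,4)->(3,5)->EXIT
Step 4: p0:(3,4)->(3,5)->EXIT | p1:escaped | p2:escaped | p3:escaped
Exit steps: [4, 2, 3, 3]
First to escape: p1 at step 2

Answer: 1 2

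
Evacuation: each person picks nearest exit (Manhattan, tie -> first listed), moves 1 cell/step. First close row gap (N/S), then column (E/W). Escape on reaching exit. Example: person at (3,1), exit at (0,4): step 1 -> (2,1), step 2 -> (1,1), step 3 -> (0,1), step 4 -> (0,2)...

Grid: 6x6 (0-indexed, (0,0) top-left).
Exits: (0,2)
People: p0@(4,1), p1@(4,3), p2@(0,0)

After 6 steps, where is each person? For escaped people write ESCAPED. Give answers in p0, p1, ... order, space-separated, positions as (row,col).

Step 1: p0:(4,1)->(3,1) | p1:(4,3)->(3,3) | p2:(0,0)->(0,1)
Step 2: p0:(3,1)->(2,1) | p1:(3,3)->(2,3) | p2:(0,1)->(0,2)->EXIT
Step 3: p0:(2,1)->(1,1) | p1:(2,3)->(1,3) | p2:escaped
Step 4: p0:(1,1)->(0,1) | p1:(1,3)->(0,3) | p2:escaped
Step 5: p0:(0,1)->(0,2)->EXIT | p1:(0,3)->(0,2)->EXIT | p2:escaped

ESCAPED ESCAPED ESCAPED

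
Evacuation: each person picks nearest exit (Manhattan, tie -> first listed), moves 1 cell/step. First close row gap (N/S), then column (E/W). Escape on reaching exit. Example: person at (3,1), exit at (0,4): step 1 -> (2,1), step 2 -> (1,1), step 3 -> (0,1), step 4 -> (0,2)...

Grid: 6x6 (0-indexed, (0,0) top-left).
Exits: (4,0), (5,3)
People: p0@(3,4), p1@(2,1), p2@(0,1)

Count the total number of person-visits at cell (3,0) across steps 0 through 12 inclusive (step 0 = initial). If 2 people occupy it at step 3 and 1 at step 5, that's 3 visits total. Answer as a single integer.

Step 0: p0@(3,4) p1@(2,1) p2@(0,1) -> at (3,0): 0 [-], cum=0
Step 1: p0@(4,4) p1@(3,1) p2@(1,1) -> at (3,0): 0 [-], cum=0
Step 2: p0@(5,4) p1@(4,1) p2@(2,1) -> at (3,0): 0 [-], cum=0
Step 3: p0@ESC p1@ESC p2@(3,1) -> at (3,0): 0 [-], cum=0
Step 4: p0@ESC p1@ESC p2@(4,1) -> at (3,0): 0 [-], cum=0
Step 5: p0@ESC p1@ESC p2@ESC -> at (3,0): 0 [-], cum=0
Total visits = 0

Answer: 0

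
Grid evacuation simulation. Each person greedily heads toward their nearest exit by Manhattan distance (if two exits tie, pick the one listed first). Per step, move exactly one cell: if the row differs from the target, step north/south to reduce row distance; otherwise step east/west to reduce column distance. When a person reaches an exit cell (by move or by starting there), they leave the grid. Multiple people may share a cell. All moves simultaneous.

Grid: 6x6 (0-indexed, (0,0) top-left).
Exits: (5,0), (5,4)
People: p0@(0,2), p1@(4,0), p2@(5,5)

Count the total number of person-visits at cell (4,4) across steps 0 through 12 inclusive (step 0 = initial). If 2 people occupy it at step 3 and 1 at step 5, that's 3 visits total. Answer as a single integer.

Answer: 0

Derivation:
Step 0: p0@(0,2) p1@(4,0) p2@(5,5) -> at (4,4): 0 [-], cum=0
Step 1: p0@(1,2) p1@ESC p2@ESC -> at (4,4): 0 [-], cum=0
Step 2: p0@(2,2) p1@ESC p2@ESC -> at (4,4): 0 [-], cum=0
Step 3: p0@(3,2) p1@ESC p2@ESC -> at (4,4): 0 [-], cum=0
Step 4: p0@(4,2) p1@ESC p2@ESC -> at (4,4): 0 [-], cum=0
Step 5: p0@(5,2) p1@ESC p2@ESC -> at (4,4): 0 [-], cum=0
Step 6: p0@(5,1) p1@ESC p2@ESC -> at (4,4): 0 [-], cum=0
Step 7: p0@ESC p1@ESC p2@ESC -> at (4,4): 0 [-], cum=0
Total visits = 0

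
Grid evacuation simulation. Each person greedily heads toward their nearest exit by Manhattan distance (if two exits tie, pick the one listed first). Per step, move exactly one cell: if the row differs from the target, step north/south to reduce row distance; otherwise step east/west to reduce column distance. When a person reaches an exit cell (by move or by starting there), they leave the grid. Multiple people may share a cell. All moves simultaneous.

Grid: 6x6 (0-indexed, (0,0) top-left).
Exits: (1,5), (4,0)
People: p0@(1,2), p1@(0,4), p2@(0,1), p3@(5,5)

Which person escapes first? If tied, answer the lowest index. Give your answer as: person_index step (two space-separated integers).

Step 1: p0:(1,2)->(1,3) | p1:(0,4)->(1,4) | p2:(0,1)->(1,1) | p3:(5,5)->(4,5)
Step 2: p0:(1,3)->(1,4) | p1:(1,4)->(1,5)->EXIT | p2:(1,1)->(1,2) | p3:(4,5)->(3,5)
Step 3: p0:(1,4)->(1,5)->EXIT | p1:escaped | p2:(1,2)->(1,3) | p3:(3,5)->(2,5)
Step 4: p0:escaped | p1:escaped | p2:(1,3)->(1,4) | p3:(2,5)->(1,5)->EXIT
Step 5: p0:escaped | p1:escaped | p2:(1,4)->(1,5)->EXIT | p3:escaped
Exit steps: [3, 2, 5, 4]
First to escape: p1 at step 2

Answer: 1 2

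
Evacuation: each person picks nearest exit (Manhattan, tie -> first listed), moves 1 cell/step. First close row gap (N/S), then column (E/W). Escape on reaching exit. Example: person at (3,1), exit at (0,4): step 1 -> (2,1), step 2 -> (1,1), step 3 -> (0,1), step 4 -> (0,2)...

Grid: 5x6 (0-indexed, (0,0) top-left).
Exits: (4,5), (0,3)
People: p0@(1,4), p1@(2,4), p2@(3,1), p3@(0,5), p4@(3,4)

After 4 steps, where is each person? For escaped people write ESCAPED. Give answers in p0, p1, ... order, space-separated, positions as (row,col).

Step 1: p0:(1,4)->(0,4) | p1:(2,4)->(3,4) | p2:(3,1)->(4,1) | p3:(0,5)->(0,4) | p4:(3,4)->(4,4)
Step 2: p0:(0,4)->(0,3)->EXIT | p1:(3,4)->(4,4) | p2:(4,1)->(4,2) | p3:(0,4)->(0,3)->EXIT | p4:(4,4)->(4,5)->EXIT
Step 3: p0:escaped | p1:(4,4)->(4,5)->EXIT | p2:(4,2)->(4,3) | p3:escaped | p4:escaped
Step 4: p0:escaped | p1:escaped | p2:(4,3)->(4,4) | p3:escaped | p4:escaped

ESCAPED ESCAPED (4,4) ESCAPED ESCAPED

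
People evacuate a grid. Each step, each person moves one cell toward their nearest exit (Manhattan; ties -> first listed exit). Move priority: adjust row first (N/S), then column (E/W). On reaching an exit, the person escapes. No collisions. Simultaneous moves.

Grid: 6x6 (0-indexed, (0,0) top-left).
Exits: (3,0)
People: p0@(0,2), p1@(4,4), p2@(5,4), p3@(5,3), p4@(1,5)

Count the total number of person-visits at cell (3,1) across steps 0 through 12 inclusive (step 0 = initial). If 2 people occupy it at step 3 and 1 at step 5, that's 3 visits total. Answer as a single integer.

Answer: 5

Derivation:
Step 0: p0@(0,2) p1@(4,4) p2@(5,4) p3@(5,3) p4@(1,5) -> at (3,1): 0 [-], cum=0
Step 1: p0@(1,2) p1@(3,4) p2@(4,4) p3@(4,3) p4@(2,5) -> at (3,1): 0 [-], cum=0
Step 2: p0@(2,2) p1@(3,3) p2@(3,4) p3@(3,3) p4@(3,5) -> at (3,1): 0 [-], cum=0
Step 3: p0@(3,2) p1@(3,2) p2@(3,3) p3@(3,2) p4@(3,4) -> at (3,1): 0 [-], cum=0
Step 4: p0@(3,1) p1@(3,1) p2@(3,2) p3@(3,1) p4@(3,3) -> at (3,1): 3 [p0,p1,p3], cum=3
Step 5: p0@ESC p1@ESC p2@(3,1) p3@ESC p4@(3,2) -> at (3,1): 1 [p2], cum=4
Step 6: p0@ESC p1@ESC p2@ESC p3@ESC p4@(3,1) -> at (3,1): 1 [p4], cum=5
Step 7: p0@ESC p1@ESC p2@ESC p3@ESC p4@ESC -> at (3,1): 0 [-], cum=5
Total visits = 5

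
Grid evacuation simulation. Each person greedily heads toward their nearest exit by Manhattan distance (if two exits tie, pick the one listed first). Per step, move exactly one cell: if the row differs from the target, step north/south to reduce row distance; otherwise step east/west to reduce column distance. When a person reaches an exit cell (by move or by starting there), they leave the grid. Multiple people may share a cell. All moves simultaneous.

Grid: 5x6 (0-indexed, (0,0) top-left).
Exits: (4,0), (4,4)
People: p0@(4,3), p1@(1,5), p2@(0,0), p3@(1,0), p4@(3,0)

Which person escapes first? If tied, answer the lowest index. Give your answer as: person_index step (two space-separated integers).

Answer: 0 1

Derivation:
Step 1: p0:(4,3)->(4,4)->EXIT | p1:(1,5)->(2,5) | p2:(0,0)->(1,0) | p3:(1,0)->(2,0) | p4:(3,0)->(4,0)->EXIT
Step 2: p0:escaped | p1:(2,5)->(3,5) | p2:(1,0)->(2,0) | p3:(2,0)->(3,0) | p4:escaped
Step 3: p0:escaped | p1:(3,5)->(4,5) | p2:(2,0)->(3,0) | p3:(3,0)->(4,0)->EXIT | p4:escaped
Step 4: p0:escaped | p1:(4,5)->(4,4)->EXIT | p2:(3,0)->(4,0)->EXIT | p3:escaped | p4:escaped
Exit steps: [1, 4, 4, 3, 1]
First to escape: p0 at step 1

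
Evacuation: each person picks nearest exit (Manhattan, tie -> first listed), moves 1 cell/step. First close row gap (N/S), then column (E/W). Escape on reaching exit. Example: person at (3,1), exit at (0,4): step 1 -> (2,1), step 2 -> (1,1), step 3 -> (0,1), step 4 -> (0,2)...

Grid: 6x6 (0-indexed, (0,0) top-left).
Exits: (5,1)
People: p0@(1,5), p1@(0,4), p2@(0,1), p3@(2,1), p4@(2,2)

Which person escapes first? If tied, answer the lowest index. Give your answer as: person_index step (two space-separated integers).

Answer: 3 3

Derivation:
Step 1: p0:(1,5)->(2,5) | p1:(0,4)->(1,4) | p2:(0,1)->(1,1) | p3:(2,1)->(3,1) | p4:(2,2)->(3,2)
Step 2: p0:(2,5)->(3,5) | p1:(1,4)->(2,4) | p2:(1,1)->(2,1) | p3:(3,1)->(4,1) | p4:(3,2)->(4,2)
Step 3: p0:(3,5)->(4,5) | p1:(2,4)->(3,4) | p2:(2,1)->(3,1) | p3:(4,1)->(5,1)->EXIT | p4:(4,2)->(5,2)
Step 4: p0:(4,5)->(5,5) | p1:(3,4)->(4,4) | p2:(3,1)->(4,1) | p3:escaped | p4:(5,2)->(5,1)->EXIT
Step 5: p0:(5,5)->(5,4) | p1:(4,4)->(5,4) | p2:(4,1)->(5,1)->EXIT | p3:escaped | p4:escaped
Step 6: p0:(5,4)->(5,3) | p1:(5,4)->(5,3) | p2:escaped | p3:escaped | p4:escaped
Step 7: p0:(5,3)->(5,2) | p1:(5,3)->(5,2) | p2:escaped | p3:escaped | p4:escaped
Step 8: p0:(5,2)->(5,1)->EXIT | p1:(5,2)->(5,1)->EXIT | p2:escaped | p3:escaped | p4:escaped
Exit steps: [8, 8, 5, 3, 4]
First to escape: p3 at step 3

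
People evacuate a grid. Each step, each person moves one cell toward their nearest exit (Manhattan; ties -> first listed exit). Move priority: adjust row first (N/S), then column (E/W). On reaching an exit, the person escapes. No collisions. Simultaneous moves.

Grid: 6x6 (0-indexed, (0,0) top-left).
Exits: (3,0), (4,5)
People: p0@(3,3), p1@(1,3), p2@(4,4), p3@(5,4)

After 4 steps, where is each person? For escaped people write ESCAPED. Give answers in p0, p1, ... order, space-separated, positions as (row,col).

Step 1: p0:(3,3)->(3,2) | p1:(1,3)->(2,3) | p2:(4,4)->(4,5)->EXIT | p3:(5,4)->(4,4)
Step 2: p0:(3,2)->(3,1) | p1:(2,3)->(3,3) | p2:escaped | p3:(4,4)->(4,5)->EXIT
Step 3: p0:(3,1)->(3,0)->EXIT | p1:(3,3)->(3,2) | p2:escaped | p3:escaped
Step 4: p0:escaped | p1:(3,2)->(3,1) | p2:escaped | p3:escaped

ESCAPED (3,1) ESCAPED ESCAPED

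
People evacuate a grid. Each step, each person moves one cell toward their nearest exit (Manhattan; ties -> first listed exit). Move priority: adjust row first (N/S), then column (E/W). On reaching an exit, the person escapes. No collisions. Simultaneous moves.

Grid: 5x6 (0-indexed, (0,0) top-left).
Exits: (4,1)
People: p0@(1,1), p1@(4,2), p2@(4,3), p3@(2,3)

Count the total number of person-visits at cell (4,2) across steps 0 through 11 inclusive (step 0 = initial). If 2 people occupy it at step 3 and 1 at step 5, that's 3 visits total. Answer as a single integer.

Answer: 3

Derivation:
Step 0: p0@(1,1) p1@(4,2) p2@(4,3) p3@(2,3) -> at (4,2): 1 [p1], cum=1
Step 1: p0@(2,1) p1@ESC p2@(4,2) p3@(3,3) -> at (4,2): 1 [p2], cum=2
Step 2: p0@(3,1) p1@ESC p2@ESC p3@(4,3) -> at (4,2): 0 [-], cum=2
Step 3: p0@ESC p1@ESC p2@ESC p3@(4,2) -> at (4,2): 1 [p3], cum=3
Step 4: p0@ESC p1@ESC p2@ESC p3@ESC -> at (4,2): 0 [-], cum=3
Total visits = 3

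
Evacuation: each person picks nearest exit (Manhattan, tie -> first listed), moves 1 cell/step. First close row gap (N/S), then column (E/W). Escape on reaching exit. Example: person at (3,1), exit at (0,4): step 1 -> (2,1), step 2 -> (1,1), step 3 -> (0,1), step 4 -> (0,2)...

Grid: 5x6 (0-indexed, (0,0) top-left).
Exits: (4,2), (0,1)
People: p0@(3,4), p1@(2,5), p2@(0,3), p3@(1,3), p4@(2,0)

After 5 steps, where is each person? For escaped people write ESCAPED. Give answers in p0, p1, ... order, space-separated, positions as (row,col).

Step 1: p0:(3,4)->(4,4) | p1:(2,5)->(3,5) | p2:(0,3)->(0,2) | p3:(1,3)->(0,3) | p4:(2,0)->(1,0)
Step 2: p0:(4,4)->(4,3) | p1:(3,5)->(4,5) | p2:(0,2)->(0,1)->EXIT | p3:(0,3)->(0,2) | p4:(1,0)->(0,0)
Step 3: p0:(4,3)->(4,2)->EXIT | p1:(4,5)->(4,4) | p2:escaped | p3:(0,2)->(0,1)->EXIT | p4:(0,0)->(0,1)->EXIT
Step 4: p0:escaped | p1:(4,4)->(4,3) | p2:escaped | p3:escaped | p4:escaped
Step 5: p0:escaped | p1:(4,3)->(4,2)->EXIT | p2:escaped | p3:escaped | p4:escaped

ESCAPED ESCAPED ESCAPED ESCAPED ESCAPED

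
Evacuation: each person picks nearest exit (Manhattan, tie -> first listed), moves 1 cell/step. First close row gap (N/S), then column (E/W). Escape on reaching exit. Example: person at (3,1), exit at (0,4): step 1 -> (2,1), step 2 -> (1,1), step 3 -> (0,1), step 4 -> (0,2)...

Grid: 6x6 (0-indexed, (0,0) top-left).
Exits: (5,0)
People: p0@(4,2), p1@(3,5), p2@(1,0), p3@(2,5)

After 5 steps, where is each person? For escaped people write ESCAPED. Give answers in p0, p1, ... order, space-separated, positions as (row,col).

Step 1: p0:(4,2)->(5,2) | p1:(3,5)->(4,5) | p2:(1,0)->(2,0) | p3:(2,5)->(3,5)
Step 2: p0:(5,2)->(5,1) | p1:(4,5)->(5,5) | p2:(2,0)->(3,0) | p3:(3,5)->(4,5)
Step 3: p0:(5,1)->(5,0)->EXIT | p1:(5,5)->(5,4) | p2:(3,0)->(4,0) | p3:(4,5)->(5,5)
Step 4: p0:escaped | p1:(5,4)->(5,3) | p2:(4,0)->(5,0)->EXIT | p3:(5,5)->(5,4)
Step 5: p0:escaped | p1:(5,3)->(5,2) | p2:escaped | p3:(5,4)->(5,3)

ESCAPED (5,2) ESCAPED (5,3)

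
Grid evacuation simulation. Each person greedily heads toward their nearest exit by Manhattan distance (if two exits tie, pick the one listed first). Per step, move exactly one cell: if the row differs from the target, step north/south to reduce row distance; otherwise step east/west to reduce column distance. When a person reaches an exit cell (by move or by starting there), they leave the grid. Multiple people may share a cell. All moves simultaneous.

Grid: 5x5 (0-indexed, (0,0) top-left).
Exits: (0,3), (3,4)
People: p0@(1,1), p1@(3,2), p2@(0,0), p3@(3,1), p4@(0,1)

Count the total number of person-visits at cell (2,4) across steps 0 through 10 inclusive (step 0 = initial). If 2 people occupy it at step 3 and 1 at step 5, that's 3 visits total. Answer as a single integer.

Step 0: p0@(1,1) p1@(3,2) p2@(0,0) p3@(3,1) p4@(0,1) -> at (2,4): 0 [-], cum=0
Step 1: p0@(0,1) p1@(3,3) p2@(0,1) p3@(3,2) p4@(0,2) -> at (2,4): 0 [-], cum=0
Step 2: p0@(0,2) p1@ESC p2@(0,2) p3@(3,3) p4@ESC -> at (2,4): 0 [-], cum=0
Step 3: p0@ESC p1@ESC p2@ESC p3@ESC p4@ESC -> at (2,4): 0 [-], cum=0
Total visits = 0

Answer: 0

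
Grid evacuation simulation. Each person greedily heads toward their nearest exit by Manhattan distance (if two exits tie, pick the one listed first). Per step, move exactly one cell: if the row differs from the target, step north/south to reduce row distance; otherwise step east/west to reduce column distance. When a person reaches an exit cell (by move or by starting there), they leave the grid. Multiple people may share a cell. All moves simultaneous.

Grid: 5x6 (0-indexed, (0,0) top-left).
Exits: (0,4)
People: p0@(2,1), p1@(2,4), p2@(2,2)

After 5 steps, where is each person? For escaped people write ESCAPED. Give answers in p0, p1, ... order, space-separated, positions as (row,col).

Step 1: p0:(2,1)->(1,1) | p1:(2,4)->(1,4) | p2:(2,2)->(1,2)
Step 2: p0:(1,1)->(0,1) | p1:(1,4)->(0,4)->EXIT | p2:(1,2)->(0,2)
Step 3: p0:(0,1)->(0,2) | p1:escaped | p2:(0,2)->(0,3)
Step 4: p0:(0,2)->(0,3) | p1:escaped | p2:(0,3)->(0,4)->EXIT
Step 5: p0:(0,3)->(0,4)->EXIT | p1:escaped | p2:escaped

ESCAPED ESCAPED ESCAPED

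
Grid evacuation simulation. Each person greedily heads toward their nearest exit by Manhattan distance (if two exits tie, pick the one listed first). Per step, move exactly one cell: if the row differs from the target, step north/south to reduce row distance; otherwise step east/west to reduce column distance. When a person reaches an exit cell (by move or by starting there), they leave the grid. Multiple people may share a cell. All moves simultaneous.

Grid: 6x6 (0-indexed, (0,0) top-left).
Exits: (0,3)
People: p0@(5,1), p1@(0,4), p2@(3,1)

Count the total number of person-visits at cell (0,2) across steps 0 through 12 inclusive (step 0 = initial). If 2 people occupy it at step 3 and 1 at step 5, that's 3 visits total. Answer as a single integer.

Step 0: p0@(5,1) p1@(0,4) p2@(3,1) -> at (0,2): 0 [-], cum=0
Step 1: p0@(4,1) p1@ESC p2@(2,1) -> at (0,2): 0 [-], cum=0
Step 2: p0@(3,1) p1@ESC p2@(1,1) -> at (0,2): 0 [-], cum=0
Step 3: p0@(2,1) p1@ESC p2@(0,1) -> at (0,2): 0 [-], cum=0
Step 4: p0@(1,1) p1@ESC p2@(0,2) -> at (0,2): 1 [p2], cum=1
Step 5: p0@(0,1) p1@ESC p2@ESC -> at (0,2): 0 [-], cum=1
Step 6: p0@(0,2) p1@ESC p2@ESC -> at (0,2): 1 [p0], cum=2
Step 7: p0@ESC p1@ESC p2@ESC -> at (0,2): 0 [-], cum=2
Total visits = 2

Answer: 2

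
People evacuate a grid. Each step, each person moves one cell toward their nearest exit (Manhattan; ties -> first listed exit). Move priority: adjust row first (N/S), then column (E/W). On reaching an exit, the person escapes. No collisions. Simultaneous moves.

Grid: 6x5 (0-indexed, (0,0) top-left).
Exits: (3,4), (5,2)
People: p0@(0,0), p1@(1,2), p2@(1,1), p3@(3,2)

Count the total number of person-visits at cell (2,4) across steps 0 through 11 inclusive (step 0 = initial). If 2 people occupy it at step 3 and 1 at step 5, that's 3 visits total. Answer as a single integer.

Answer: 0

Derivation:
Step 0: p0@(0,0) p1@(1,2) p2@(1,1) p3@(3,2) -> at (2,4): 0 [-], cum=0
Step 1: p0@(1,0) p1@(2,2) p2@(2,1) p3@(3,3) -> at (2,4): 0 [-], cum=0
Step 2: p0@(2,0) p1@(3,2) p2@(3,1) p3@ESC -> at (2,4): 0 [-], cum=0
Step 3: p0@(3,0) p1@(3,3) p2@(3,2) p3@ESC -> at (2,4): 0 [-], cum=0
Step 4: p0@(3,1) p1@ESC p2@(3,3) p3@ESC -> at (2,4): 0 [-], cum=0
Step 5: p0@(3,2) p1@ESC p2@ESC p3@ESC -> at (2,4): 0 [-], cum=0
Step 6: p0@(3,3) p1@ESC p2@ESC p3@ESC -> at (2,4): 0 [-], cum=0
Step 7: p0@ESC p1@ESC p2@ESC p3@ESC -> at (2,4): 0 [-], cum=0
Total visits = 0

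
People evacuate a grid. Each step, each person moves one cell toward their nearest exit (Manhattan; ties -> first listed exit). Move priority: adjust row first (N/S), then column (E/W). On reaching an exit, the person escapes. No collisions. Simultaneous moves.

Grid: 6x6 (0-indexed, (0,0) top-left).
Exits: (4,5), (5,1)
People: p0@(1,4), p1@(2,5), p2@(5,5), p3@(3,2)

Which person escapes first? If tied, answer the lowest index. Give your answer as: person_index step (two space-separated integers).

Step 1: p0:(1,4)->(2,4) | p1:(2,5)->(3,5) | p2:(5,5)->(4,5)->EXIT | p3:(3,2)->(4,2)
Step 2: p0:(2,4)->(3,4) | p1:(3,5)->(4,5)->EXIT | p2:escaped | p3:(4,2)->(5,2)
Step 3: p0:(3,4)->(4,4) | p1:escaped | p2:escaped | p3:(5,2)->(5,1)->EXIT
Step 4: p0:(4,4)->(4,5)->EXIT | p1:escaped | p2:escaped | p3:escaped
Exit steps: [4, 2, 1, 3]
First to escape: p2 at step 1

Answer: 2 1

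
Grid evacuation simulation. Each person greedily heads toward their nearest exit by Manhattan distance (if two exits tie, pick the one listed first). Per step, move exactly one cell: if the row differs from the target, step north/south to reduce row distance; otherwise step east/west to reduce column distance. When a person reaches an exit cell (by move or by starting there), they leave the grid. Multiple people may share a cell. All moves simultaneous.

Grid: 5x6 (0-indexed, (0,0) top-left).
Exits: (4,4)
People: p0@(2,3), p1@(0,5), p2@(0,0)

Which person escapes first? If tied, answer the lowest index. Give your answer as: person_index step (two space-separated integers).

Step 1: p0:(2,3)->(3,3) | p1:(0,5)->(1,5) | p2:(0,0)->(1,0)
Step 2: p0:(3,3)->(4,3) | p1:(1,5)->(2,5) | p2:(1,0)->(2,0)
Step 3: p0:(4,3)->(4,4)->EXIT | p1:(2,5)->(3,5) | p2:(2,0)->(3,0)
Step 4: p0:escaped | p1:(3,5)->(4,5) | p2:(3,0)->(4,0)
Step 5: p0:escaped | p1:(4,5)->(4,4)->EXIT | p2:(4,0)->(4,1)
Step 6: p0:escaped | p1:escaped | p2:(4,1)->(4,2)
Step 7: p0:escaped | p1:escaped | p2:(4,2)->(4,3)
Step 8: p0:escaped | p1:escaped | p2:(4,3)->(4,4)->EXIT
Exit steps: [3, 5, 8]
First to escape: p0 at step 3

Answer: 0 3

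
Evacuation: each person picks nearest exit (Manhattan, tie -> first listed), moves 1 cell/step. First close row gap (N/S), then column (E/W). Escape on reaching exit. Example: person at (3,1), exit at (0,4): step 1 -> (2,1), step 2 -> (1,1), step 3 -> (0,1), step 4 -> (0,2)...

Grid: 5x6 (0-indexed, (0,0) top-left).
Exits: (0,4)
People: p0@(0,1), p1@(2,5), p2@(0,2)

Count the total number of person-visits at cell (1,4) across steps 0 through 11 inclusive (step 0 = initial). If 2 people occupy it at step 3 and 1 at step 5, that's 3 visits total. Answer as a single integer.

Step 0: p0@(0,1) p1@(2,5) p2@(0,2) -> at (1,4): 0 [-], cum=0
Step 1: p0@(0,2) p1@(1,5) p2@(0,3) -> at (1,4): 0 [-], cum=0
Step 2: p0@(0,3) p1@(0,5) p2@ESC -> at (1,4): 0 [-], cum=0
Step 3: p0@ESC p1@ESC p2@ESC -> at (1,4): 0 [-], cum=0
Total visits = 0

Answer: 0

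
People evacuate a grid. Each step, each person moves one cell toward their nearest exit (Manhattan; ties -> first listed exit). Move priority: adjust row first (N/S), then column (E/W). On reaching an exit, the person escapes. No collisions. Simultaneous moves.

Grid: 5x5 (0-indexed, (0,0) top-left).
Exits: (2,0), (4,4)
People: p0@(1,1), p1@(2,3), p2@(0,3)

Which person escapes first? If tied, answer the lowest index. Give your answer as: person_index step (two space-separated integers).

Step 1: p0:(1,1)->(2,1) | p1:(2,3)->(2,2) | p2:(0,3)->(1,3)
Step 2: p0:(2,1)->(2,0)->EXIT | p1:(2,2)->(2,1) | p2:(1,3)->(2,3)
Step 3: p0:escaped | p1:(2,1)->(2,0)->EXIT | p2:(2,3)->(2,2)
Step 4: p0:escaped | p1:escaped | p2:(2,2)->(2,1)
Step 5: p0:escaped | p1:escaped | p2:(2,1)->(2,0)->EXIT
Exit steps: [2, 3, 5]
First to escape: p0 at step 2

Answer: 0 2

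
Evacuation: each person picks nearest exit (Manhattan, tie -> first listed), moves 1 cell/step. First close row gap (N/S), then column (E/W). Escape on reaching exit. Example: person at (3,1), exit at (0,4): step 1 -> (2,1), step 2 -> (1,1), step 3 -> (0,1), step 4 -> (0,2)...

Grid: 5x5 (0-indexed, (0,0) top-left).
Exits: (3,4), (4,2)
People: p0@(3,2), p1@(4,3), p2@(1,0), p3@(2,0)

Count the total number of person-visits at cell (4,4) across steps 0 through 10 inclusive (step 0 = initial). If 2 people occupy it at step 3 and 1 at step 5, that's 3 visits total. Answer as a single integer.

Answer: 0

Derivation:
Step 0: p0@(3,2) p1@(4,3) p2@(1,0) p3@(2,0) -> at (4,4): 0 [-], cum=0
Step 1: p0@ESC p1@ESC p2@(2,0) p3@(3,0) -> at (4,4): 0 [-], cum=0
Step 2: p0@ESC p1@ESC p2@(3,0) p3@(4,0) -> at (4,4): 0 [-], cum=0
Step 3: p0@ESC p1@ESC p2@(4,0) p3@(4,1) -> at (4,4): 0 [-], cum=0
Step 4: p0@ESC p1@ESC p2@(4,1) p3@ESC -> at (4,4): 0 [-], cum=0
Step 5: p0@ESC p1@ESC p2@ESC p3@ESC -> at (4,4): 0 [-], cum=0
Total visits = 0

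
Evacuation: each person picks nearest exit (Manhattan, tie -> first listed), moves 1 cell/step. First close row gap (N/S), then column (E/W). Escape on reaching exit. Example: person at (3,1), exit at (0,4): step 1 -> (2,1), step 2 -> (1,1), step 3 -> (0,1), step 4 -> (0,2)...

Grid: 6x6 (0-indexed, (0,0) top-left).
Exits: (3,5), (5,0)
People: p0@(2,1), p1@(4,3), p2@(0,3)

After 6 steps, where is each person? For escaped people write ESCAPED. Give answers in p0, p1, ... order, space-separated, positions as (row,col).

Step 1: p0:(2,1)->(3,1) | p1:(4,3)->(3,3) | p2:(0,3)->(1,3)
Step 2: p0:(3,1)->(4,1) | p1:(3,3)->(3,4) | p2:(1,3)->(2,3)
Step 3: p0:(4,1)->(5,1) | p1:(3,4)->(3,5)->EXIT | p2:(2,3)->(3,3)
Step 4: p0:(5,1)->(5,0)->EXIT | p1:escaped | p2:(3,3)->(3,4)
Step 5: p0:escaped | p1:escaped | p2:(3,4)->(3,5)->EXIT

ESCAPED ESCAPED ESCAPED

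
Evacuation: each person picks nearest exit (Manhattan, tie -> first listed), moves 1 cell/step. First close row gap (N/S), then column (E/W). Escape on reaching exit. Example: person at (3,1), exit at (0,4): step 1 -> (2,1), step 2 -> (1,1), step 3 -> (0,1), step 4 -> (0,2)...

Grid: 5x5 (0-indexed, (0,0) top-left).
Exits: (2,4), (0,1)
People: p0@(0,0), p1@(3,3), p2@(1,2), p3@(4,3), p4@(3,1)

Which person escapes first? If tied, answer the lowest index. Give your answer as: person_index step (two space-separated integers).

Answer: 0 1

Derivation:
Step 1: p0:(0,0)->(0,1)->EXIT | p1:(3,3)->(2,3) | p2:(1,2)->(0,2) | p3:(4,3)->(3,3) | p4:(3,1)->(2,1)
Step 2: p0:escaped | p1:(2,3)->(2,4)->EXIT | p2:(0,2)->(0,1)->EXIT | p3:(3,3)->(2,3) | p4:(2,1)->(1,1)
Step 3: p0:escaped | p1:escaped | p2:escaped | p3:(2,3)->(2,4)->EXIT | p4:(1,1)->(0,1)->EXIT
Exit steps: [1, 2, 2, 3, 3]
First to escape: p0 at step 1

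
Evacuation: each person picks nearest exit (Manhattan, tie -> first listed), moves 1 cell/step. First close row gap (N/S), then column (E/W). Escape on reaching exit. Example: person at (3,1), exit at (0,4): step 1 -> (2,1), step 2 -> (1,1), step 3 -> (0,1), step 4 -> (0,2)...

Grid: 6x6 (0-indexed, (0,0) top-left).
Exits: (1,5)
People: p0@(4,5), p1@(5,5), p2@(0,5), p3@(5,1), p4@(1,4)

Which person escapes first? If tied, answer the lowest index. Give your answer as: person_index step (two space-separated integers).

Answer: 2 1

Derivation:
Step 1: p0:(4,5)->(3,5) | p1:(5,5)->(4,5) | p2:(0,5)->(1,5)->EXIT | p3:(5,1)->(4,1) | p4:(1,4)->(1,5)->EXIT
Step 2: p0:(3,5)->(2,5) | p1:(4,5)->(3,5) | p2:escaped | p3:(4,1)->(3,1) | p4:escaped
Step 3: p0:(2,5)->(1,5)->EXIT | p1:(3,5)->(2,5) | p2:escaped | p3:(3,1)->(2,1) | p4:escaped
Step 4: p0:escaped | p1:(2,5)->(1,5)->EXIT | p2:escaped | p3:(2,1)->(1,1) | p4:escaped
Step 5: p0:escaped | p1:escaped | p2:escaped | p3:(1,1)->(1,2) | p4:escaped
Step 6: p0:escaped | p1:escaped | p2:escaped | p3:(1,2)->(1,3) | p4:escaped
Step 7: p0:escaped | p1:escaped | p2:escaped | p3:(1,3)->(1,4) | p4:escaped
Step 8: p0:escaped | p1:escaped | p2:escaped | p3:(1,4)->(1,5)->EXIT | p4:escaped
Exit steps: [3, 4, 1, 8, 1]
First to escape: p2 at step 1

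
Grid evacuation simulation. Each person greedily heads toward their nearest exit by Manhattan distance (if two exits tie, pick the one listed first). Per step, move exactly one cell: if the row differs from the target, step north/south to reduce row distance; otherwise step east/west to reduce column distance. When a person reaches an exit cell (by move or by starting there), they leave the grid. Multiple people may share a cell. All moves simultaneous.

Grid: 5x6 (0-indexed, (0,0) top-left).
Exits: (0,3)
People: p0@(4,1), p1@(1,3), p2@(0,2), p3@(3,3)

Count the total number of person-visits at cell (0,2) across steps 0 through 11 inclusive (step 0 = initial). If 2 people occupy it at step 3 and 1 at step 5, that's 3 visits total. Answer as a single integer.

Step 0: p0@(4,1) p1@(1,3) p2@(0,2) p3@(3,3) -> at (0,2): 1 [p2], cum=1
Step 1: p0@(3,1) p1@ESC p2@ESC p3@(2,3) -> at (0,2): 0 [-], cum=1
Step 2: p0@(2,1) p1@ESC p2@ESC p3@(1,3) -> at (0,2): 0 [-], cum=1
Step 3: p0@(1,1) p1@ESC p2@ESC p3@ESC -> at (0,2): 0 [-], cum=1
Step 4: p0@(0,1) p1@ESC p2@ESC p3@ESC -> at (0,2): 0 [-], cum=1
Step 5: p0@(0,2) p1@ESC p2@ESC p3@ESC -> at (0,2): 1 [p0], cum=2
Step 6: p0@ESC p1@ESC p2@ESC p3@ESC -> at (0,2): 0 [-], cum=2
Total visits = 2

Answer: 2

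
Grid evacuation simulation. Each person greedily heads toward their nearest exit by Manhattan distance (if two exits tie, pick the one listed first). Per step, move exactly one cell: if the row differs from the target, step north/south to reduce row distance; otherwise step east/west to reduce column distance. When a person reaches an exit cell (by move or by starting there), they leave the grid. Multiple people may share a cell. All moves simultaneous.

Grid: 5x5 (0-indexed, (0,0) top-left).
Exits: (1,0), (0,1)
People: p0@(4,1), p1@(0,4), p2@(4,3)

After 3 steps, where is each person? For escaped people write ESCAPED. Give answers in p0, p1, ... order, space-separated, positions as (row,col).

Step 1: p0:(4,1)->(3,1) | p1:(0,4)->(0,3) | p2:(4,3)->(3,3)
Step 2: p0:(3,1)->(2,1) | p1:(0,3)->(0,2) | p2:(3,3)->(2,3)
Step 3: p0:(2,1)->(1,1) | p1:(0,2)->(0,1)->EXIT | p2:(2,3)->(1,3)

(1,1) ESCAPED (1,3)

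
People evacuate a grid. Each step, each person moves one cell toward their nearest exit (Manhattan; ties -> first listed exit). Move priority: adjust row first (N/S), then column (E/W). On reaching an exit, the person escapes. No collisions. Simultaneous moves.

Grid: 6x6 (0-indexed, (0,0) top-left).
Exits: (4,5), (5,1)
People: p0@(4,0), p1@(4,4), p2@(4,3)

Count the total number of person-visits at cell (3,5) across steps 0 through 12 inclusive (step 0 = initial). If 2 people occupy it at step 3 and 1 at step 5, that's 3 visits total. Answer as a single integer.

Step 0: p0@(4,0) p1@(4,4) p2@(4,3) -> at (3,5): 0 [-], cum=0
Step 1: p0@(5,0) p1@ESC p2@(4,4) -> at (3,5): 0 [-], cum=0
Step 2: p0@ESC p1@ESC p2@ESC -> at (3,5): 0 [-], cum=0
Total visits = 0

Answer: 0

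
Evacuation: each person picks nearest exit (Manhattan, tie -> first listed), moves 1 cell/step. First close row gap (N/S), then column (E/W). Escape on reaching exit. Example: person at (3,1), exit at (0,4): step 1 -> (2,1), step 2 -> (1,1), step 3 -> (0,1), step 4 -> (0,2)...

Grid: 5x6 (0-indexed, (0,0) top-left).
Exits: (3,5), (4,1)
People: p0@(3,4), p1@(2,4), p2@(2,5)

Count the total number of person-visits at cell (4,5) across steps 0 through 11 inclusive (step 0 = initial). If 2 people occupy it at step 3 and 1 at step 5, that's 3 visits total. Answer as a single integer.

Answer: 0

Derivation:
Step 0: p0@(3,4) p1@(2,4) p2@(2,5) -> at (4,5): 0 [-], cum=0
Step 1: p0@ESC p1@(3,4) p2@ESC -> at (4,5): 0 [-], cum=0
Step 2: p0@ESC p1@ESC p2@ESC -> at (4,5): 0 [-], cum=0
Total visits = 0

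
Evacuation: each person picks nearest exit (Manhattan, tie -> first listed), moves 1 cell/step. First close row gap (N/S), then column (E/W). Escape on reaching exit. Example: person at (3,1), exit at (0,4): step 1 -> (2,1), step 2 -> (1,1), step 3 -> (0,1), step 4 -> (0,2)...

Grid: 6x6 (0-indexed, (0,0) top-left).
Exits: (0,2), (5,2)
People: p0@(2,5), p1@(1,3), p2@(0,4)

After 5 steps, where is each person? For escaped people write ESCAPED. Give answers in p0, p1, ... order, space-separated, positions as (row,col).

Step 1: p0:(2,5)->(1,5) | p1:(1,3)->(0,3) | p2:(0,4)->(0,3)
Step 2: p0:(1,5)->(0,5) | p1:(0,3)->(0,2)->EXIT | p2:(0,3)->(0,2)->EXIT
Step 3: p0:(0,5)->(0,4) | p1:escaped | p2:escaped
Step 4: p0:(0,4)->(0,3) | p1:escaped | p2:escaped
Step 5: p0:(0,3)->(0,2)->EXIT | p1:escaped | p2:escaped

ESCAPED ESCAPED ESCAPED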